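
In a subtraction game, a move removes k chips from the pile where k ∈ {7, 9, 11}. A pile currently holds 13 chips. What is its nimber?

1

Grundy values for subtraction set {7, 9, 11}:
g(0) = mex{} = 0
g(1) = mex{} = 0
g(2) = mex{} = 0
g(3) = mex{} = 0
g(4) = mex{} = 0
g(5) = mex{} = 0
g(6) = mex{} = 0
g(7) = mex{0} = 1
g(8) = mex{0} = 1
g(9) = mex{0} = 1
g(10) = mex{0} = 1
g(11) = mex{0} = 1
g(12) = mex{0} = 1
g(13) = mex{0} = 1
So g(13) = 1.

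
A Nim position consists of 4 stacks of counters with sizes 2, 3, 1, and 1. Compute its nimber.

1

Write each in binary and XOR column by column:
  10  (2)
  11  (3)
  01  (1)
  01  (1)
  --
  01  (1)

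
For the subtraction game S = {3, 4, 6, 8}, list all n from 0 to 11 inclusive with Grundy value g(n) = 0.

0, 1, 2, 11

Grundy values for subtraction set {3, 4, 6, 8}:
g(0) = mex{} = 0
g(1) = mex{} = 0
g(2) = mex{} = 0
g(3) = mex{0} = 1
g(4) = mex{0} = 1
g(5) = mex{0} = 1
g(6) = mex{0,1} = 2
g(7) = mex{0,1} = 2
g(8) = mex{0,1} = 2
g(9) = mex{0,1,2} = 3
g(10) = mex{0,1,2} = 3
g(11) = mex{1,2} = 0
The P-positions (g = 0) in 0..11 are 0, 1, 2, 11.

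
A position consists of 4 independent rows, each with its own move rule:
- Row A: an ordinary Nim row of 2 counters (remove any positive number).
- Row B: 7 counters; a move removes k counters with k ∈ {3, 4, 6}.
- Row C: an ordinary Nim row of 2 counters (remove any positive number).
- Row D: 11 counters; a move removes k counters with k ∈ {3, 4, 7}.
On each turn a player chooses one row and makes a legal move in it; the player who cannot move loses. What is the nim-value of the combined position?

Row A is a plain Nim row of size 2, so its Grundy value is 2.
Grundy values for row B (subtraction set {3, 4, 6}):
g(0) = mex{} = 0
g(1) = mex{} = 0
g(2) = mex{} = 0
g(3) = mex{0} = 1
g(4) = mex{0} = 1
g(5) = mex{0} = 1
g(6) = mex{0,1} = 2
g(7) = mex{0,1} = 2
So g(7) = 2.
Row C is a plain Nim row of size 2, so its Grundy value is 2.
For row D, compute g(0), g(1), … with moves {3, 4, 7}:
g(0) = mex{} = 0
g(1) = mex{} = 0
g(2) = mex{} = 0
g(3) = mex{0} = 1
g(4) = mex{0} = 1
g(5) = mex{0} = 1
g(6) = mex{0,1} = 2
g(7) = mex{0,1} = 2
g(8) = mex{0,1} = 2
g(9) = mex{0,1,2} = 3
g(10) = mex{1,2} = 0
g(11) = mex{1,2} = 0
So g(11) = 0.
By the Sprague-Grundy theorem, the Grundy value of a sum of independent games is the XOR of the component values.
Combined value = 2 ⊕ 2 ⊕ 2 ⊕ 0 = 2.

2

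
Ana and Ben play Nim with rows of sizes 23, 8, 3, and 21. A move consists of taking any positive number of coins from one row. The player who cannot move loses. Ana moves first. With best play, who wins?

In binary:
  10111  (23)
  01000  (8)
  00011  (3)
  10101  (21)
  -----
  01001  (9)
The nim-sum is 9 ≠ 0, so this is an N-position: the player to move can win; Ana has a winning move.

Ana wins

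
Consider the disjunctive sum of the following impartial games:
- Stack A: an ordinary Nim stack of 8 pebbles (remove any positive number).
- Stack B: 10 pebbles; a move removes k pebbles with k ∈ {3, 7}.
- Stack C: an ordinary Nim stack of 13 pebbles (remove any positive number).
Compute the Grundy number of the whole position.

5

Stack A is a plain Nim stack of size 8, so its Grundy value is 8.
Build the Grundy sequence for stack B with g(k) = mex{g(k−s) : s ∈ {3, 7}, s ≤ k}:
k:     0  1  2  3  4  5  6  7  8  9 10
g(k):  0  0  0  1  1  1  0  2  2  1  0
So g(10) = 0.
Stack C is a plain Nim stack of size 13, so its Grundy value is 13.
By the Sprague-Grundy theorem, the Grundy value of a sum of independent games is the XOR of the component values.
Combined value = 8 ⊕ 0 ⊕ 13 = 5.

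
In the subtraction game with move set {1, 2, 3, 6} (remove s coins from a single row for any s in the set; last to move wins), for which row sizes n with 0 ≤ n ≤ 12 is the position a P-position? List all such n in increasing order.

0, 4, 8, 12

Grundy values for subtraction set {1, 2, 3, 6}:
k:     0  1  2  3  4  5  6  7  8  9 10 11 12
g(k):  0  1  2  3  0  1  2  3  0  1  2  3  0
The P-positions (g = 0) in 0..12 are 0, 4, 8, 12.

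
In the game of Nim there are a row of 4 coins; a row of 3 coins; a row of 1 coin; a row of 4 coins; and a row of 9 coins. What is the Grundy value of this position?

11

Nim-sum: 4 XOR 3 XOR 1 XOR 4 XOR 9 = 11.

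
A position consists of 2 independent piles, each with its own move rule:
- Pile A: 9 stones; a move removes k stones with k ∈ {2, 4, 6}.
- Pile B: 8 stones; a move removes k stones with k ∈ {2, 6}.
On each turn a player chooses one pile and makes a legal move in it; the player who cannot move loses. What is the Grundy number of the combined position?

Grundy values for pile A (subtraction set {2, 4, 6}):
g(0) = mex{} = 0
g(1) = mex{} = 0
g(2) = mex{0} = 1
g(3) = mex{0} = 1
g(4) = mex{0,1} = 2
g(5) = mex{0,1} = 2
g(6) = mex{0,1,2} = 3
g(7) = mex{0,1,2} = 3
g(8) = mex{1,2,3} = 0
g(9) = mex{1,2,3} = 0
So g(9) = 0.
Build the Grundy sequence for pile B with g(k) = mex{g(k−s) : s ∈ {2, 6}, s ≤ k}:
k:     0  1  2  3  4  5  6  7  8
g(k):  0  0  1  1  0  0  1  1  0
So g(8) = 0.
The value of a disjunctive sum is the nim-sum of the parts.
Combined value = 0 ⊕ 0 = 0.

0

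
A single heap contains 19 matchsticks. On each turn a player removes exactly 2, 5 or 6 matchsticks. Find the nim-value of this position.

Compute g(0), g(1), … for moves {2, 5, 6}:
k:     0  1  2  3  4  5  6  7  8  9 10 11 12 13 14 15 16 17 18 19
g(k):  0  0  1  1  0  2  1  3  0  2  1  0  0  1  1  0  2  1  3  0
So g(19) = 0.

0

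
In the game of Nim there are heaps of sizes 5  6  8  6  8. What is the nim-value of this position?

5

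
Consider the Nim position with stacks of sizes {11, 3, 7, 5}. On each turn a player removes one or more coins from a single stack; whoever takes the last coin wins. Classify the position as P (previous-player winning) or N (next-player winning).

Compute the nim-sum pairwise:
11 ⊕ 3 = 8
8 ⊕ 7 = 15
15 ⊕ 5 = 10
The nim-sum is 10 ≠ 0, so this is an N-position: the player to move can win.

N-position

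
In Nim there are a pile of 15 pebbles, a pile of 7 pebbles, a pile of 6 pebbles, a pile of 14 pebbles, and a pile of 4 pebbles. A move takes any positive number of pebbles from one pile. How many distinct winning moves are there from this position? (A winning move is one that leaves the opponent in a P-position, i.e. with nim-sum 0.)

5

Nim-sum: 15 ⊕ 7 ⊕ 6 ⊕ 14 ⊕ 4 = 4.
The overall nim-sum is X = 4. A pile of size p has a winning move iff p XOR X < p (reduce it to p XOR X).
  15: 15 XOR 4 = 11 < 15 — winning move (to 11).
  7: 7 XOR 4 = 3 < 7 — winning move (to 3).
  6: 6 XOR 4 = 2 < 6 — winning move (to 2).
  14: 14 XOR 4 = 10 < 14 — winning move (to 10).
  4: 4 XOR 4 = 0 < 4 — winning move (to 0).
That gives 5 winning moves.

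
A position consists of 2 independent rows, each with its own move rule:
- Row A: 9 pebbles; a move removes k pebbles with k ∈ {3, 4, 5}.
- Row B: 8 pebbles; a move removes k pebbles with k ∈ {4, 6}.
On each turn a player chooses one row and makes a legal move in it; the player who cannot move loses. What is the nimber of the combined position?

2

Build the Grundy sequence for row A with g(k) = mex{g(k−s) : s ∈ {3, 4, 5}, s ≤ k}:
k:     0  1  2  3  4  5  6  7  8  9
g(k):  0  0  0  1  1  1  2  2  0  0
So g(9) = 0.
Build the Grundy sequence for row B with g(k) = mex{g(k−s) : s ∈ {4, 6}, s ≤ k}:
g(0) = mex{} = 0
g(1) = mex{} = 0
g(2) = mex{} = 0
g(3) = mex{} = 0
g(4) = mex{0} = 1
g(5) = mex{0} = 1
g(6) = mex{0} = 1
g(7) = mex{0} = 1
g(8) = mex{0,1} = 2
So g(8) = 2.
The value of a disjunctive sum is the nim-sum of the parts.
Combined value = 0 ⊕ 2 = 2.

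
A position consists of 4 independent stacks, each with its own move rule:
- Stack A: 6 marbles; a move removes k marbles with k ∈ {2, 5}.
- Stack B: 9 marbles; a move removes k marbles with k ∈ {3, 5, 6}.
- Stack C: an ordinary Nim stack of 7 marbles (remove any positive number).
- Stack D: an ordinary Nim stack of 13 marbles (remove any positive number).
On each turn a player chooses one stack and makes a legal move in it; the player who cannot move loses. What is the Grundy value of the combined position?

11

Grundy values for stack A (subtraction set {2, 5}):
g(0) = mex{} = 0
g(1) = mex{} = 0
g(2) = mex{0} = 1
g(3) = mex{0} = 1
g(4) = mex{1} = 0
g(5) = mex{0,1} = 2
g(6) = mex{0} = 1
So g(6) = 1.
For stack B, compute g(0), g(1), … with moves {3, 5, 6}:
g(0) = mex{} = 0
g(1) = mex{} = 0
g(2) = mex{} = 0
g(3) = mex{0} = 1
g(4) = mex{0} = 1
g(5) = mex{0} = 1
g(6) = mex{0,1} = 2
g(7) = mex{0,1} = 2
g(8) = mex{0,1} = 2
g(9) = mex{1,2} = 0
So g(9) = 0.
Stack C is a plain Nim stack of size 7, so its Grundy value is 7.
Stack D is a plain Nim stack of size 13, so its Grundy value is 13.
The value of a disjunctive sum is the nim-sum of the parts.
Combined value = 1 ⊕ 0 ⊕ 7 ⊕ 13 = 11.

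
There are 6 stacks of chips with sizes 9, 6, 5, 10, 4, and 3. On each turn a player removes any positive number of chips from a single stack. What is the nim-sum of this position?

7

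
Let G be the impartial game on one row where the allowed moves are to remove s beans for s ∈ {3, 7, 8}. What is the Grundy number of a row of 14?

1

Build the Grundy sequence with g(k) = mex{g(k−s) : s ∈ {3, 7, 8}, s ≤ k}:
g(0) = mex{} = 0
g(1) = mex{} = 0
g(2) = mex{} = 0
g(3) = mex{0} = 1
g(4) = mex{0} = 1
g(5) = mex{0} = 1
g(6) = mex{1} = 0
g(7) = mex{0,1} = 2
g(8) = mex{0,1} = 2
g(9) = mex{0} = 1
g(10) = mex{0,1,2} = 3
g(11) = mex{1,2} = 0
g(12) = mex{1} = 0
g(13) = mex{0,1,3} = 2
g(14) = mex{0,2} = 1
So g(14) = 1.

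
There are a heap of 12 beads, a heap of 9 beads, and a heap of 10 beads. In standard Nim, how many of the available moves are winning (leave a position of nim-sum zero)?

3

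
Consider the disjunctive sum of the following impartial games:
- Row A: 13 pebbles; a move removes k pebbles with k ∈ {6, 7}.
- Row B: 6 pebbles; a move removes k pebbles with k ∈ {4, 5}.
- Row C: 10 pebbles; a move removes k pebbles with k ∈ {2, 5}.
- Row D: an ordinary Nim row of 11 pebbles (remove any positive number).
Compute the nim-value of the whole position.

Build the Grundy sequence for row A with g(k) = mex{g(k−s) : s ∈ {6, 7}, s ≤ k}:
g(0) = mex{} = 0
g(1) = mex{} = 0
g(2) = mex{} = 0
g(3) = mex{} = 0
g(4) = mex{} = 0
g(5) = mex{} = 0
g(6) = mex{0} = 1
g(7) = mex{0} = 1
g(8) = mex{0} = 1
g(9) = mex{0} = 1
g(10) = mex{0} = 1
g(11) = mex{0} = 1
g(12) = mex{0,1} = 2
g(13) = mex{1} = 0
So g(13) = 0.
Build the Grundy sequence for row B with g(k) = mex{g(k−s) : s ∈ {4, 5}, s ≤ k}:
k:     0  1  2  3  4  5  6
g(k):  0  0  0  0  1  1  1
So g(6) = 1.
Grundy values for row C (subtraction set {2, 5}):
k:     0  1  2  3  4  5  6  7  8  9 10
g(k):  0  0  1  1  0  2  1  0  0  1  1
So g(10) = 1.
Row D is a plain Nim row of size 11, so its Grundy value is 11.
The value of a disjunctive sum is the nim-sum of the parts.
Combined value = 0 ⊕ 1 ⊕ 1 ⊕ 11 = 11.

11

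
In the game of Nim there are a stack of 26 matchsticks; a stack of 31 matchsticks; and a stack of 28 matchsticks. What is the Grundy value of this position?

25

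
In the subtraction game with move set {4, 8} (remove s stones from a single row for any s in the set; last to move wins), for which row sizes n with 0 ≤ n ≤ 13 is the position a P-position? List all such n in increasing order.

0, 1, 2, 3, 12, 13

Grundy values for subtraction set {4, 8}:
k:     0  1  2  3  4  5  6  7  8  9 10 11 12 13
g(k):  0  0  0  0  1  1  1  1  2  2  2  2  0  0
The P-positions (g = 0) in 0..13 are 0, 1, 2, 3, 12, 13.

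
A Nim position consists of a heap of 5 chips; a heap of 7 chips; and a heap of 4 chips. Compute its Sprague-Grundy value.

Nim-sum: 5 ^ 7 ^ 4 = 6.

6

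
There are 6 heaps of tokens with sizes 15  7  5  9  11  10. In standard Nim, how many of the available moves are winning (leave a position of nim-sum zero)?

3

Nim-sum: 15 ⊕ 7 ⊕ 5 ⊕ 9 ⊕ 11 ⊕ 10 = 5.
The overall nim-sum is X = 5. A heap of size p has a winning move iff p XOR X < p (reduce it to p XOR X).
  15: 15 XOR 5 = 10 < 15 — winning move (to 10).
  7: 7 XOR 5 = 2 < 7 — winning move (to 2).
  5: 5 XOR 5 = 0 < 5 — winning move (to 0).
  9: 9 XOR 5 = 12 ≥ 9 — no move.
  11: 11 XOR 5 = 14 ≥ 11 — no move.
  10: 10 XOR 5 = 15 ≥ 10 — no move.
That gives 3 winning moves.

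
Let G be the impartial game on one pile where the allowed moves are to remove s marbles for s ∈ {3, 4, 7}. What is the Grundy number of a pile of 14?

Grundy values for subtraction set {3, 4, 7}:
g(0) = mex{} = 0
g(1) = mex{} = 0
g(2) = mex{} = 0
g(3) = mex{0} = 1
g(4) = mex{0} = 1
g(5) = mex{0} = 1
g(6) = mex{0,1} = 2
g(7) = mex{0,1} = 2
g(8) = mex{0,1} = 2
g(9) = mex{0,1,2} = 3
g(10) = mex{1,2} = 0
g(11) = mex{1,2} = 0
g(12) = mex{1,2,3} = 0
g(13) = mex{0,2,3} = 1
g(14) = mex{0,2} = 1
So g(14) = 1.

1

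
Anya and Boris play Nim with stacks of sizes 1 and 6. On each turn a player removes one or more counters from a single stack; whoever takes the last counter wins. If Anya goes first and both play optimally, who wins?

Anya wins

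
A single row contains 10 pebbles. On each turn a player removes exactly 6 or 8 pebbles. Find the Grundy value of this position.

1

Grundy values for subtraction set {6, 8}:
g(0) = mex{} = 0
g(1) = mex{} = 0
g(2) = mex{} = 0
g(3) = mex{} = 0
g(4) = mex{} = 0
g(5) = mex{} = 0
g(6) = mex{0} = 1
g(7) = mex{0} = 1
g(8) = mex{0} = 1
g(9) = mex{0} = 1
g(10) = mex{0} = 1
So g(10) = 1.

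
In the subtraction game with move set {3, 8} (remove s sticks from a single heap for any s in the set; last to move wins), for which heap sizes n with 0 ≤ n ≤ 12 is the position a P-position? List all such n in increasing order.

0, 1, 2, 6, 7, 11, 12

Compute g(0), g(1), … for moves {3, 8}:
g(0) = mex{} = 0
g(1) = mex{} = 0
g(2) = mex{} = 0
g(3) = mex{0} = 1
g(4) = mex{0} = 1
g(5) = mex{0} = 1
g(6) = mex{1} = 0
g(7) = mex{1} = 0
g(8) = mex{0,1} = 2
g(9) = mex{0} = 1
g(10) = mex{0} = 1
g(11) = mex{1,2} = 0
g(12) = mex{1} = 0
The P-positions (g = 0) in 0..12 are 0, 1, 2, 6, 7, 11, 12.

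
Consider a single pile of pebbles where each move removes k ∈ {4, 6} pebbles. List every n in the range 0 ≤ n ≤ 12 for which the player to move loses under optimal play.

Build the Grundy sequence with g(k) = mex{g(k−s) : s ∈ {4, 6}, s ≤ k}:
k:     0  1  2  3  4  5  6  7  8  9 10 11 12
g(k):  0  0  0  0  1  1  1  1  2  2  0  0  0
The P-positions (g = 0) in 0..12 are 0, 1, 2, 3, 10, 11, 12.

0, 1, 2, 3, 10, 11, 12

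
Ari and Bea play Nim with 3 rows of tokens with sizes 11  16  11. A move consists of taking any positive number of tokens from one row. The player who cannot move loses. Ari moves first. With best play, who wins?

Compute the nim-sum pairwise:
11 ^ 16 = 27
27 ^ 11 = 16
The nim-sum is 16 ≠ 0, so this is an N-position: the player to move can win; Ari has a winning move.

Ari wins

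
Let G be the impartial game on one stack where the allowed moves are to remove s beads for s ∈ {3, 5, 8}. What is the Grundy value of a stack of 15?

1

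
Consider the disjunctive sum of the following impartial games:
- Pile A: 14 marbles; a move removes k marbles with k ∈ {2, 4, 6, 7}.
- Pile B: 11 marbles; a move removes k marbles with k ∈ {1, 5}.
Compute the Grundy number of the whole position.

Grundy values for pile A (subtraction set {2, 4, 6, 7}):
g(0) = mex{} = 0
g(1) = mex{} = 0
g(2) = mex{0} = 1
g(3) = mex{0} = 1
g(4) = mex{0,1} = 2
g(5) = mex{0,1} = 2
g(6) = mex{0,1,2} = 3
g(7) = mex{0,1,2} = 3
g(8) = mex{0,1,2,3} = 4
g(9) = mex{1,2,3} = 0
g(10) = mex{1,2,3,4} = 0
g(11) = mex{0,2,3} = 1
g(12) = mex{0,2,3,4} = 1
g(13) = mex{0,1,3} = 2
g(14) = mex{0,1,3,4} = 2
So g(14) = 2.
Build the Grundy sequence for pile B with g(k) = mex{g(k−s) : s ∈ {1, 5}, s ≤ k}:
g(0) = mex{} = 0
g(1) = mex{0} = 1
g(2) = mex{1} = 0
g(3) = mex{0} = 1
g(4) = mex{1} = 0
g(5) = mex{0} = 1
g(6) = mex{1} = 0
g(7) = mex{0} = 1
g(8) = mex{1} = 0
g(9) = mex{0} = 1
g(10) = mex{1} = 0
g(11) = mex{0} = 1
So g(11) = 1.
The value of a disjunctive sum is the nim-sum of the parts.
Combined value = 2 XOR 1 = 3.

3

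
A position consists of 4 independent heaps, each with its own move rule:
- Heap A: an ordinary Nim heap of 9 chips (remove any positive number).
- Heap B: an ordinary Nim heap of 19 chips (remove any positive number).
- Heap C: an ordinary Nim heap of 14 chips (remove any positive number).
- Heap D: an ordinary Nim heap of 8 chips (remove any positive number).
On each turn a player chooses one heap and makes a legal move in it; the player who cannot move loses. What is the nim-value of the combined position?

28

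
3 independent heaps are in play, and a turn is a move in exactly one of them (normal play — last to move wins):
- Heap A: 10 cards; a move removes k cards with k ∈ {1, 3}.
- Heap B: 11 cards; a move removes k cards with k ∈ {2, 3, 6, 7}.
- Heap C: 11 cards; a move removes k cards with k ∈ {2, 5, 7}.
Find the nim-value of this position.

2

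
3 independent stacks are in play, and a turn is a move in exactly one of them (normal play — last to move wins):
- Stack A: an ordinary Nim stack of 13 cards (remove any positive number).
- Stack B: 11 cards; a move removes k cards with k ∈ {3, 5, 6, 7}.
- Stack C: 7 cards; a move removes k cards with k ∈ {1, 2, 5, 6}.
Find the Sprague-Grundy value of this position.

13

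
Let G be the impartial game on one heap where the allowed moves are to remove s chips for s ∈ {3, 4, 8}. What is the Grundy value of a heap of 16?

1

Compute g(0), g(1), … for moves {3, 4, 8}:
k:     0  1  2  3  4  5  6  7  8  9 10 11 12 13 14 15 16
g(k):  0  0  0  1  1  1  2  0  2  3  1  3  0  0  0  1  1
So g(16) = 1.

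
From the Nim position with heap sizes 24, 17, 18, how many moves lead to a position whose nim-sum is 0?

3

Compute the nim-sum pairwise:
24 ⊕ 17 = 9
9 ⊕ 18 = 27
The overall nim-sum is X = 27. A heap of size p has a winning move iff p XOR X < p (reduce it to p XOR X).
  24: 24 XOR 27 = 3 < 24 — winning move (to 3).
  17: 17 XOR 27 = 10 < 17 — winning move (to 10).
  18: 18 XOR 27 = 9 < 18 — winning move (to 9).
That gives 3 winning moves.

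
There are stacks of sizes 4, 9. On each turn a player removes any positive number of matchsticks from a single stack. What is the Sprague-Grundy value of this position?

Compute the nim-sum pairwise:
4 ^ 9 = 13

13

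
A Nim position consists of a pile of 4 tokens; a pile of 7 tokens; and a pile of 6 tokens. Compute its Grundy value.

Write each in binary and XOR column by column:
  100  (4)
  111  (7)
  110  (6)
  ---
  101  (5)

5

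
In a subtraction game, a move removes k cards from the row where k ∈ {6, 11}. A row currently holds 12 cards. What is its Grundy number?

2

Grundy values for subtraction set {6, 11}:
k:     0  1  2  3  4  5  6  7  8  9 10 11 12
g(k):  0  0  0  0  0  0  1  1  1  1  1  1  2
So g(12) = 2.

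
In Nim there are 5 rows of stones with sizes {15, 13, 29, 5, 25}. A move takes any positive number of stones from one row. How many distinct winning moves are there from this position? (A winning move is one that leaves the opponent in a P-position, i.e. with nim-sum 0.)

1

Nim-sum: 15 ^ 13 ^ 29 ^ 5 ^ 25 = 3.
The overall nim-sum is X = 3. A row of size p has a winning move iff p XOR X < p (reduce it to p XOR X).
  15: 15 XOR 3 = 12 < 15 — winning move (to 12).
  13: 13 XOR 3 = 14 ≥ 13 — no move.
  29: 29 XOR 3 = 30 ≥ 29 — no move.
  5: 5 XOR 3 = 6 ≥ 5 — no move.
  25: 25 XOR 3 = 26 ≥ 25 — no move.
That gives 1 winning move.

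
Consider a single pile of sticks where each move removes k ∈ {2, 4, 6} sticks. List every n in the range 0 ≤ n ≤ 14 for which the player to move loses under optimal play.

Compute g(0), g(1), … for moves {2, 4, 6}:
k:     0  1  2  3  4  5  6  7  8  9 10 11 12 13 14
g(k):  0  0  1  1  2  2  3  3  0  0  1  1  2  2  3
The P-positions (g = 0) in 0..14 are 0, 1, 8, 9.

0, 1, 8, 9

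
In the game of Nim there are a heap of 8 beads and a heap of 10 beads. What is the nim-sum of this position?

Compute the nim-sum pairwise:
8 ⊕ 10 = 2

2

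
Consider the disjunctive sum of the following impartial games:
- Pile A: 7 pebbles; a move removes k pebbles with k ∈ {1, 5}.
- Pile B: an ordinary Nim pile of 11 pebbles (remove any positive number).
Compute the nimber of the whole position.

For pile A, compute g(0), g(1), … with moves {1, 5}:
k:     0  1  2  3  4  5  6  7
g(k):  0  1  0  1  0  1  0  1
So g(7) = 1.
Pile B is a plain Nim pile of size 11, so its Grundy value is 11.
The value of a disjunctive sum is the nim-sum of the parts.
Combined value = 1 XOR 11 = 10.

10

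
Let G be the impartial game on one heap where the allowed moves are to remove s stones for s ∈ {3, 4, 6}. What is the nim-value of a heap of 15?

2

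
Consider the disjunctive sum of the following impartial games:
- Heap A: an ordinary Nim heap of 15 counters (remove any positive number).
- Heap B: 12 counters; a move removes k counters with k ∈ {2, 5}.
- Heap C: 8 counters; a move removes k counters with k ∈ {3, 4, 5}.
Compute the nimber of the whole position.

Heap A is a plain Nim heap of size 15, so its Grundy value is 15.
Build the Grundy sequence for heap B with g(k) = mex{g(k−s) : s ∈ {2, 5}, s ≤ k}:
g(0) = mex{} = 0
g(1) = mex{} = 0
g(2) = mex{0} = 1
g(3) = mex{0} = 1
g(4) = mex{1} = 0
g(5) = mex{0,1} = 2
g(6) = mex{0} = 1
g(7) = mex{1,2} = 0
g(8) = mex{1} = 0
g(9) = mex{0} = 1
g(10) = mex{0,2} = 1
g(11) = mex{1} = 0
g(12) = mex{0,1} = 2
So g(12) = 2.
Build the Grundy sequence for heap C with g(k) = mex{g(k−s) : s ∈ {3, 4, 5}, s ≤ k}:
k:     0  1  2  3  4  5  6  7  8
g(k):  0  0  0  1  1  1  2  2  0
So g(8) = 0.
By the Sprague-Grundy theorem, the Grundy value of a sum of independent games is the XOR of the component values.
Combined value = 15 XOR 2 XOR 0 = 13.

13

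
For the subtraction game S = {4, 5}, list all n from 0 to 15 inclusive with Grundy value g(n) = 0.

0, 1, 2, 3, 9, 10, 11, 12

Build the Grundy sequence with g(k) = mex{g(k−s) : s ∈ {4, 5}, s ≤ k}:
k:     0  1  2  3  4  5  6  7  8  9 10 11 12 13 14 15
g(k):  0  0  0  0  1  1  1  1  2  0  0  0  0  1  1  1
The P-positions (g = 0) in 0..15 are 0, 1, 2, 3, 9, 10, 11, 12.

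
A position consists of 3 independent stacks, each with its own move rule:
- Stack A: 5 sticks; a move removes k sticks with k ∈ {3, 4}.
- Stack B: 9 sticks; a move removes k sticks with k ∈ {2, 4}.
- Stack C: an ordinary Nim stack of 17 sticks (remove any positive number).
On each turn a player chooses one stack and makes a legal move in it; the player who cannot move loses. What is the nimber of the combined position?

Grundy values for stack A (subtraction set {3, 4}):
g(0) = mex{} = 0
g(1) = mex{} = 0
g(2) = mex{} = 0
g(3) = mex{0} = 1
g(4) = mex{0} = 1
g(5) = mex{0} = 1
So g(5) = 1.
Grundy values for stack B (subtraction set {2, 4}):
g(0) = mex{} = 0
g(1) = mex{} = 0
g(2) = mex{0} = 1
g(3) = mex{0} = 1
g(4) = mex{0,1} = 2
g(5) = mex{0,1} = 2
g(6) = mex{1,2} = 0
g(7) = mex{1,2} = 0
g(8) = mex{0,2} = 1
g(9) = mex{0,2} = 1
So g(9) = 1.
Stack C is a plain Nim stack of size 17, so its Grundy value is 17.
By the Sprague-Grundy theorem, the Grundy value of a sum of independent games is the XOR of the component values.
Combined value = 1 ⊕ 1 ⊕ 17 = 17.

17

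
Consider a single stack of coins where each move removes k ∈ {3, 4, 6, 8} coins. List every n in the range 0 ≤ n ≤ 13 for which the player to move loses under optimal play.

0, 1, 2, 11, 12, 13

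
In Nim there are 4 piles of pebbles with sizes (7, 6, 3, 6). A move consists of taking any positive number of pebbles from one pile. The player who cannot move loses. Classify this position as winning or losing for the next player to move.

Winning position

Write each in binary and XOR column by column:
  111  (7)
  110  (6)
  011  (3)
  110  (6)
  ---
  100  (4)
The nim-sum is 4 ≠ 0, so this is an N-position: the player to move can win.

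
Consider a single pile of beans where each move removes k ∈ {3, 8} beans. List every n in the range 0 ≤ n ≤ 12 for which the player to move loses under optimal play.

Grundy values for subtraction set {3, 8}:
g(0) = mex{} = 0
g(1) = mex{} = 0
g(2) = mex{} = 0
g(3) = mex{0} = 1
g(4) = mex{0} = 1
g(5) = mex{0} = 1
g(6) = mex{1} = 0
g(7) = mex{1} = 0
g(8) = mex{0,1} = 2
g(9) = mex{0} = 1
g(10) = mex{0} = 1
g(11) = mex{1,2} = 0
g(12) = mex{1} = 0
The P-positions (g = 0) in 0..12 are 0, 1, 2, 6, 7, 11, 12.

0, 1, 2, 6, 7, 11, 12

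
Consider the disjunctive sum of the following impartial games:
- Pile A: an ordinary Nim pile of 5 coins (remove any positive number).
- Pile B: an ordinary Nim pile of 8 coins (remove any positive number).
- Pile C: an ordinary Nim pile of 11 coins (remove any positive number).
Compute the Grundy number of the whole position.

Pile A is a plain Nim pile of size 5, so its Grundy value is 5.
Pile B is a plain Nim pile of size 8, so its Grundy value is 8.
Pile C is a plain Nim pile of size 11, so its Grundy value is 11.
The value of a disjunctive sum is the nim-sum of the parts.
Combined value = 5 XOR 8 XOR 11 = 6.

6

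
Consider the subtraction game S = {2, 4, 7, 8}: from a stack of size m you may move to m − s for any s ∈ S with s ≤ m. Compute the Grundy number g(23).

0

Build the Grundy sequence with g(k) = mex{g(k−s) : s ∈ {2, 4, 7, 8}, s ≤ k}:
k:     0  1  2  3  4  5  6  7  8  9 10 11 12 13 14 15 16 17 18 19 20 21 22 23
g(k):  0  0  1  1  2  2  0  3  1  4  2  0  0  1  1  2  2  0  3  1  4  2  0  0
So g(23) = 0.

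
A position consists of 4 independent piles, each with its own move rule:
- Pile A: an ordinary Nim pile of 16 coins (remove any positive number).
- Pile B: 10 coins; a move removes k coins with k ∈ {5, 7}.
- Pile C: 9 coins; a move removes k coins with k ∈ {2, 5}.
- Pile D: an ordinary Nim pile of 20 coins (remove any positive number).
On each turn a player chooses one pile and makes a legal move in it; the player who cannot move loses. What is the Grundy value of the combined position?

7

Pile A is a plain Nim pile of size 16, so its Grundy value is 16.
Grundy values for pile B (subtraction set {5, 7}):
g(0) = mex{} = 0
g(1) = mex{} = 0
g(2) = mex{} = 0
g(3) = mex{} = 0
g(4) = mex{} = 0
g(5) = mex{0} = 1
g(6) = mex{0} = 1
g(7) = mex{0} = 1
g(8) = mex{0} = 1
g(9) = mex{0} = 1
g(10) = mex{0,1} = 2
So g(10) = 2.
For pile C, compute g(0), g(1), … with moves {2, 5}:
k:     0  1  2  3  4  5  6  7  8  9
g(k):  0  0  1  1  0  2  1  0  0  1
So g(9) = 1.
Pile D is a plain Nim pile of size 20, so its Grundy value is 20.
By the Sprague-Grundy theorem, the Grundy value of a sum of independent games is the XOR of the component values.
Combined value = 16 XOR 2 XOR 1 XOR 20 = 7.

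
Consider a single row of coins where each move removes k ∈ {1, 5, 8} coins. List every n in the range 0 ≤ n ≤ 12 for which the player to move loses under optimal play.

Grundy values for subtraction set {1, 5, 8}:
k:     0  1  2  3  4  5  6  7  8  9 10 11 12
g(k):  0  1  0  1  0  1  0  1  2  3  2  3  2
The P-positions (g = 0) in 0..12 are 0, 2, 4, 6.

0, 2, 4, 6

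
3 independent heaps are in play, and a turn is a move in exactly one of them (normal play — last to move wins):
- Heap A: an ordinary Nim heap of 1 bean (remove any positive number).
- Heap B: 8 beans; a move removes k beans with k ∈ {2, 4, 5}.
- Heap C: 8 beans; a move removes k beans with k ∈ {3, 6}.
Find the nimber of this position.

3

Heap A is a plain Nim heap of size 1, so its Grundy value is 1.
Grundy values for heap B (subtraction set {2, 4, 5}):
k:     0  1  2  3  4  5  6  7  8
g(k):  0  0  1  1  2  2  3  0  0
So g(8) = 0.
For heap C, compute g(0), g(1), … with moves {3, 6}:
k:     0  1  2  3  4  5  6  7  8
g(k):  0  0  0  1  1  1  2  2  2
So g(8) = 2.
By the Sprague-Grundy theorem, the Grundy value of a sum of independent games is the XOR of the component values.
Combined value = 1 XOR 0 XOR 2 = 3.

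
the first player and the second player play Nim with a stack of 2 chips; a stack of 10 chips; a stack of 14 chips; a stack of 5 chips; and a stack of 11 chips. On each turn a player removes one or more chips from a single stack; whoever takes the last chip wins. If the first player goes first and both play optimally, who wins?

the first player wins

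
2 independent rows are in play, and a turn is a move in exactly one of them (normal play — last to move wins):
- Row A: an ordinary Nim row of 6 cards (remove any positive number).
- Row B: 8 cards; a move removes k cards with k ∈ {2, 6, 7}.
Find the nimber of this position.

4

Row A is a plain Nim row of size 6, so its Grundy value is 6.
Grundy values for row B (subtraction set {2, 6, 7}):
g(0) = mex{} = 0
g(1) = mex{} = 0
g(2) = mex{0} = 1
g(3) = mex{0} = 1
g(4) = mex{1} = 0
g(5) = mex{1} = 0
g(6) = mex{0} = 1
g(7) = mex{0} = 1
g(8) = mex{0,1} = 2
So g(8) = 2.
By the Sprague-Grundy theorem, the Grundy value of a sum of independent games is the XOR of the component values.
Combined value = 6 ⊕ 2 = 4.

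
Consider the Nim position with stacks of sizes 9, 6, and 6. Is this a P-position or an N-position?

N-position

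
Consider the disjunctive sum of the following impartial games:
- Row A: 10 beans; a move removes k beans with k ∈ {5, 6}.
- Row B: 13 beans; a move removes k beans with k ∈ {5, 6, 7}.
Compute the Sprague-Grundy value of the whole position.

2

Grundy values for row A (subtraction set {5, 6}):
g(0) = mex{} = 0
g(1) = mex{} = 0
g(2) = mex{} = 0
g(3) = mex{} = 0
g(4) = mex{} = 0
g(5) = mex{0} = 1
g(6) = mex{0} = 1
g(7) = mex{0} = 1
g(8) = mex{0} = 1
g(9) = mex{0} = 1
g(10) = mex{0,1} = 2
So g(10) = 2.
Grundy values for row B (subtraction set {5, 6, 7}):
k:     0  1  2  3  4  5  6  7  8  9 10 11 12 13
g(k):  0  0  0  0  0  1  1  1  1  1  2  2  0  0
So g(13) = 0.
By the Sprague-Grundy theorem, the Grundy value of a sum of independent games is the XOR of the component values.
Combined value = 2 XOR 0 = 2.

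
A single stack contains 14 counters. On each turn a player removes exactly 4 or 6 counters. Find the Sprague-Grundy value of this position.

1

Grundy values for subtraction set {4, 6}:
g(0) = mex{} = 0
g(1) = mex{} = 0
g(2) = mex{} = 0
g(3) = mex{} = 0
g(4) = mex{0} = 1
g(5) = mex{0} = 1
g(6) = mex{0} = 1
g(7) = mex{0} = 1
g(8) = mex{0,1} = 2
g(9) = mex{0,1} = 2
g(10) = mex{1} = 0
g(11) = mex{1} = 0
g(12) = mex{1,2} = 0
g(13) = mex{1,2} = 0
g(14) = mex{0,2} = 1
So g(14) = 1.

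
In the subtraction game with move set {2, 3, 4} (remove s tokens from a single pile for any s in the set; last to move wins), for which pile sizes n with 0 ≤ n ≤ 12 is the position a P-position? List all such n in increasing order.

Compute g(0), g(1), … for moves {2, 3, 4}:
g(0) = mex{} = 0
g(1) = mex{} = 0
g(2) = mex{0} = 1
g(3) = mex{0} = 1
g(4) = mex{0,1} = 2
g(5) = mex{0,1} = 2
g(6) = mex{1,2} = 0
g(7) = mex{1,2} = 0
g(8) = mex{0,2} = 1
g(9) = mex{0,2} = 1
g(10) = mex{0,1} = 2
g(11) = mex{0,1} = 2
g(12) = mex{1,2} = 0
The P-positions (g = 0) in 0..12 are 0, 1, 6, 7, 12.

0, 1, 6, 7, 12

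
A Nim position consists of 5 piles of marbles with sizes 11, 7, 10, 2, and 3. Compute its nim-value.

7

Write each in binary and XOR column by column:
  1011  (11)
  0111  (7)
  1010  (10)
  0010  (2)
  0011  (3)
  ----
  0111  (7)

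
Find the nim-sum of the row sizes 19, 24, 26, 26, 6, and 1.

12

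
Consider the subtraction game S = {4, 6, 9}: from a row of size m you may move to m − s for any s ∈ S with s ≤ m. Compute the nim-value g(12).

3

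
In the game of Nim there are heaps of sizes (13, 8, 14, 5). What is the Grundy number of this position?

14

Compute the nim-sum pairwise:
13 ⊕ 8 = 5
5 ⊕ 14 = 11
11 ⊕ 5 = 14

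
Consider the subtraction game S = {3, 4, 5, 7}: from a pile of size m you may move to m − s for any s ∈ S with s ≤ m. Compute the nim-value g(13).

Build the Grundy sequence with g(k) = mex{g(k−s) : s ∈ {3, 4, 5, 7}, s ≤ k}:
g(0) = mex{} = 0
g(1) = mex{} = 0
g(2) = mex{} = 0
g(3) = mex{0} = 1
g(4) = mex{0} = 1
g(5) = mex{0} = 1
g(6) = mex{0,1} = 2
g(7) = mex{0,1} = 2
g(8) = mex{0,1} = 2
g(9) = mex{0,1,2} = 3
g(10) = mex{1,2} = 0
g(11) = mex{1,2} = 0
g(12) = mex{1,2,3} = 0
g(13) = mex{0,2,3} = 1
So g(13) = 1.

1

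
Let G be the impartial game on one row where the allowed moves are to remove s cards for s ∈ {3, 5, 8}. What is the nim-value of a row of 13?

Grundy values for subtraction set {3, 5, 8}:
k:     0  1  2  3  4  5  6  7  8  9 10 11 12 13
g(k):  0  0  0  1  1  1  2  2  2  3  3  0  0  0
So g(13) = 0.

0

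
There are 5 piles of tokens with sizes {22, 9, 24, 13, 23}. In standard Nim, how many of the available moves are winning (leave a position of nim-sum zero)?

3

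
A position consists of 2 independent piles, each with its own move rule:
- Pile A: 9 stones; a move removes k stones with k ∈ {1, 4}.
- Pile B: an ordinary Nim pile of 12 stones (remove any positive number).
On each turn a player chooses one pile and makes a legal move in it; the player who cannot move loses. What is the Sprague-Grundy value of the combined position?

14

For pile A, compute g(0), g(1), … with moves {1, 4}:
k:     0  1  2  3  4  5  6  7  8  9
g(k):  0  1  0  1  2  0  1  0  1  2
So g(9) = 2.
Pile B is a plain Nim pile of size 12, so its Grundy value is 12.
By the Sprague-Grundy theorem, the Grundy value of a sum of independent games is the XOR of the component values.
Combined value = 2 ⊕ 12 = 14.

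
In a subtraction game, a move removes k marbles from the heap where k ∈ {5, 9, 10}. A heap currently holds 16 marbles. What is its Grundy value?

Build the Grundy sequence with g(k) = mex{g(k−s) : s ∈ {5, 9, 10}, s ≤ k}:
k:     0  1  2  3  4  5  6  7  8  9 10 11 12 13 14 15 16
g(k):  0  0  0  0  0  1  1  1  1  1  2  2  2  2  2  0  0
So g(16) = 0.

0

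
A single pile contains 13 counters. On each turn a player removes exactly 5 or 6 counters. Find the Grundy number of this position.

Compute g(0), g(1), … for moves {5, 6}:
k:     0  1  2  3  4  5  6  7  8  9 10 11 12 13
g(k):  0  0  0  0  0  1  1  1  1  1  2  0  0  0
So g(13) = 0.

0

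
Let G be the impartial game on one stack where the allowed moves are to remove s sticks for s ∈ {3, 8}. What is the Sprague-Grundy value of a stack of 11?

0

Grundy values for subtraction set {3, 8}:
k:     0  1  2  3  4  5  6  7  8  9 10 11
g(k):  0  0  0  1  1  1  0  0  2  1  1  0
So g(11) = 0.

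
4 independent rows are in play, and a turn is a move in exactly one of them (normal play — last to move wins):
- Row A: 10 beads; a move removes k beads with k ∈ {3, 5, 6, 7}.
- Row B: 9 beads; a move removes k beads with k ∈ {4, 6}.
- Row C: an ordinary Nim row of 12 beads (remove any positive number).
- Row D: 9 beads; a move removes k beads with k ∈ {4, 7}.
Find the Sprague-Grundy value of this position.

12

Grundy values for row A (subtraction set {3, 5, 6, 7}):
k:     0  1  2  3  4  5  6  7  8  9 10
g(k):  0  0  0  1  1  1  2  2  2  3  0
So g(10) = 0.
For row B, compute g(0), g(1), … with moves {4, 6}:
k:     0  1  2  3  4  5  6  7  8  9
g(k):  0  0  0  0  1  1  1  1  2  2
So g(9) = 2.
Row C is a plain Nim row of size 12, so its Grundy value is 12.
Grundy values for row D (subtraction set {4, 7}):
g(0) = mex{} = 0
g(1) = mex{} = 0
g(2) = mex{} = 0
g(3) = mex{} = 0
g(4) = mex{0} = 1
g(5) = mex{0} = 1
g(6) = mex{0} = 1
g(7) = mex{0} = 1
g(8) = mex{0,1} = 2
g(9) = mex{0,1} = 2
So g(9) = 2.
The value of a disjunctive sum is the nim-sum of the parts.
Combined value = 0 ⊕ 2 ⊕ 12 ⊕ 2 = 12.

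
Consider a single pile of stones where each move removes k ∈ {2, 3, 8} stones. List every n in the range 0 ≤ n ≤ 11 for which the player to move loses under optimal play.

0, 1, 5, 6, 10, 11

Grundy values for subtraction set {2, 3, 8}:
g(0) = mex{} = 0
g(1) = mex{} = 0
g(2) = mex{0} = 1
g(3) = mex{0} = 1
g(4) = mex{0,1} = 2
g(5) = mex{1} = 0
g(6) = mex{1,2} = 0
g(7) = mex{0,2} = 1
g(8) = mex{0} = 1
g(9) = mex{0,1} = 2
g(10) = mex{1} = 0
g(11) = mex{1,2} = 0
The P-positions (g = 0) in 0..11 are 0, 1, 5, 6, 10, 11.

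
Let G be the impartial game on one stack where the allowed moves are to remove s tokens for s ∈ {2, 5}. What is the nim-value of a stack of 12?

2

Grundy values for subtraction set {2, 5}:
g(0) = mex{} = 0
g(1) = mex{} = 0
g(2) = mex{0} = 1
g(3) = mex{0} = 1
g(4) = mex{1} = 0
g(5) = mex{0,1} = 2
g(6) = mex{0} = 1
g(7) = mex{1,2} = 0
g(8) = mex{1} = 0
g(9) = mex{0} = 1
g(10) = mex{0,2} = 1
g(11) = mex{1} = 0
g(12) = mex{0,1} = 2
So g(12) = 2.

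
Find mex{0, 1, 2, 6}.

3

The values 0, 1, 2 are all present; 3 is the first non-negative integer missing from the set.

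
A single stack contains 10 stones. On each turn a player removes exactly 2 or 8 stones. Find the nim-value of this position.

0

Grundy values for subtraction set {2, 8}:
k:     0  1  2  3  4  5  6  7  8  9 10
g(k):  0  0  1  1  0  0  1  1  2  2  0
So g(10) = 0.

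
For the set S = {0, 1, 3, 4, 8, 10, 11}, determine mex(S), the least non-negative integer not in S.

The values 0, 1 are all present; 2 is the first non-negative integer missing from the set.

2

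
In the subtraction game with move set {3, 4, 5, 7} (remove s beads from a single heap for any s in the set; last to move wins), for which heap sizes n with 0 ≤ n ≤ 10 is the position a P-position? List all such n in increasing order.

Grundy values for subtraction set {3, 4, 5, 7}:
k:     0  1  2  3  4  5  6  7  8  9 10
g(k):  0  0  0  1  1  1  2  2  2  3  0
The P-positions (g = 0) in 0..10 are 0, 1, 2, 10.

0, 1, 2, 10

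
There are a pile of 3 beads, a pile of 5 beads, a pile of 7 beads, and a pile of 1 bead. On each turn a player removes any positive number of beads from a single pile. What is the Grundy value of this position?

0

Compute the nim-sum pairwise:
3 XOR 5 = 6
6 XOR 7 = 1
1 XOR 1 = 0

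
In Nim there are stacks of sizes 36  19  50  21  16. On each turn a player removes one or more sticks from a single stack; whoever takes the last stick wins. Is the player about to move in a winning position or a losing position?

Losing position

Compute the nim-sum pairwise:
36 ⊕ 19 = 55
55 ⊕ 50 = 5
5 ⊕ 21 = 16
16 ⊕ 16 = 0
The nim-sum is 0, so this is a P-position: the player to move is in a losing position under optimal play.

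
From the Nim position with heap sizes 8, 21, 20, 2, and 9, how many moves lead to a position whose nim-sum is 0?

1

Nim-sum: 8 ⊕ 21 ⊕ 20 ⊕ 2 ⊕ 9 = 2.
The overall nim-sum is X = 2. A heap of size p has a winning move iff p XOR X < p (reduce it to p XOR X).
  8: 8 XOR 2 = 10 ≥ 8 — no move.
  21: 21 XOR 2 = 23 ≥ 21 — no move.
  20: 20 XOR 2 = 22 ≥ 20 — no move.
  2: 2 XOR 2 = 0 < 2 — winning move (to 0).
  9: 9 XOR 2 = 11 ≥ 9 — no move.
That gives 1 winning move.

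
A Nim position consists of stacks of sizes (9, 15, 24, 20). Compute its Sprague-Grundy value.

Bitwise XOR of the heap sizes:
  01001  (9)
  01111  (15)
  11000  (24)
  10100  (20)
  -----
  01010  (10)

10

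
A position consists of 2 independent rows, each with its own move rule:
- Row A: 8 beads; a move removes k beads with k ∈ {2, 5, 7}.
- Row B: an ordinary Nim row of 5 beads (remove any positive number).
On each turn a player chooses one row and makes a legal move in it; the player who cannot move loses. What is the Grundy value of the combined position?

7

Grundy values for row A (subtraction set {2, 5, 7}):
g(0) = mex{} = 0
g(1) = mex{} = 0
g(2) = mex{0} = 1
g(3) = mex{0} = 1
g(4) = mex{1} = 0
g(5) = mex{0,1} = 2
g(6) = mex{0} = 1
g(7) = mex{0,1,2} = 3
g(8) = mex{0,1} = 2
So g(8) = 2.
Row B is a plain Nim row of size 5, so its Grundy value is 5.
The value of a disjunctive sum is the nim-sum of the parts.
Combined value = 2 ⊕ 5 = 7.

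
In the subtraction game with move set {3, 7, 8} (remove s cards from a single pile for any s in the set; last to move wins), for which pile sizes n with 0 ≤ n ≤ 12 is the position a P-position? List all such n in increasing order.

0, 1, 2, 6, 11, 12

Build the Grundy sequence with g(k) = mex{g(k−s) : s ∈ {3, 7, 8}, s ≤ k}:
k:     0  1  2  3  4  5  6  7  8  9 10 11 12
g(k):  0  0  0  1  1  1  0  2  2  1  3  0  0
The P-positions (g = 0) in 0..12 are 0, 1, 2, 6, 11, 12.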